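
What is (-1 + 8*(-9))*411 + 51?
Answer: -29952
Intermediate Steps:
(-1 + 8*(-9))*411 + 51 = (-1 - 72)*411 + 51 = -73*411 + 51 = -30003 + 51 = -29952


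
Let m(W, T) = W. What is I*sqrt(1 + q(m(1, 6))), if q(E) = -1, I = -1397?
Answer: 0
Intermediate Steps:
I*sqrt(1 + q(m(1, 6))) = -1397*sqrt(1 - 1) = -1397*sqrt(0) = -1397*0 = 0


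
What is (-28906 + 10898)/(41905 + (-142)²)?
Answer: -18008/62069 ≈ -0.29013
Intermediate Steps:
(-28906 + 10898)/(41905 + (-142)²) = -18008/(41905 + 20164) = -18008/62069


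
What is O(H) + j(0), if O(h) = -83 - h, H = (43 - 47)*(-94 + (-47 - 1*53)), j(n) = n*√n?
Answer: -859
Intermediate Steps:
j(n) = n^(3/2)
H = 776 (H = -4*(-94 + (-47 - 53)) = -4*(-94 - 100) = -4*(-194) = 776)
O(H) + j(0) = (-83 - 1*776) + 0^(3/2) = (-83 - 776) + 0 = -859 + 0 = -859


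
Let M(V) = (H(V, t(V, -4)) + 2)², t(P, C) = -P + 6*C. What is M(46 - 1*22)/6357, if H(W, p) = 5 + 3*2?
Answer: 13/489 ≈ 0.026585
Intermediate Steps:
H(W, p) = 11 (H(W, p) = 5 + 6 = 11)
M(V) = 169 (M(V) = (11 + 2)² = 13² = 169)
M(46 - 1*22)/6357 = 169/6357 = 169*(1/6357) = 13/489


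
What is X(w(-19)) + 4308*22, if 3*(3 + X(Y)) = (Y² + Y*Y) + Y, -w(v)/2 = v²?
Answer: 442055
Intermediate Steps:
w(v) = -2*v²
X(Y) = -3 + Y/3 + 2*Y²/3 (X(Y) = -3 + ((Y² + Y*Y) + Y)/3 = -3 + ((Y² + Y²) + Y)/3 = -3 + (2*Y² + Y)/3 = -3 + (Y + 2*Y²)/3 = -3 + (Y/3 + 2*Y²/3) = -3 + Y/3 + 2*Y²/3)
X(w(-19)) + 4308*22 = (-3 + (-2*(-19)²)/3 + 2*(-2*(-19)²)²/3) + 4308*22 = (-3 + (-2*361)/3 + 2*(-2*361)²/3) + 94776 = (-3 + (⅓)*(-722) + (⅔)*(-722)²) + 94776 = (-3 - 722/3 + (⅔)*521284) + 94776 = (-3 - 722/3 + 1042568/3) + 94776 = 347279 + 94776 = 442055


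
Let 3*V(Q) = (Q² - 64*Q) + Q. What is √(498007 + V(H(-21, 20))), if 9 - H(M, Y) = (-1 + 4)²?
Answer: √498007 ≈ 705.70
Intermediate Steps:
H(M, Y) = 0 (H(M, Y) = 9 - (-1 + 4)² = 9 - 1*3² = 9 - 1*9 = 9 - 9 = 0)
V(Q) = -21*Q + Q²/3 (V(Q) = ((Q² - 64*Q) + Q)/3 = (Q² - 63*Q)/3 = -21*Q + Q²/3)
√(498007 + V(H(-21, 20))) = √(498007 + (⅓)*0*(-63 + 0)) = √(498007 + (⅓)*0*(-63)) = √(498007 + 0) = √498007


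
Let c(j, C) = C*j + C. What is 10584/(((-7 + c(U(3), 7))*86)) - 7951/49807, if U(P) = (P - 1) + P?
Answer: 35944627/10708505 ≈ 3.3566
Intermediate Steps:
U(P) = -1 + 2*P (U(P) = (-1 + P) + P = -1 + 2*P)
c(j, C) = C + C*j
10584/(((-7 + c(U(3), 7))*86)) - 7951/49807 = 10584/(((-7 + 7*(1 + (-1 + 2*3)))*86)) - 7951/49807 = 10584/(((-7 + 7*(1 + (-1 + 6)))*86)) - 7951*1/49807 = 10584/(((-7 + 7*(1 + 5))*86)) - 7951/49807 = 10584/(((-7 + 7*6)*86)) - 7951/49807 = 10584/(((-7 + 42)*86)) - 7951/49807 = 10584/((35*86)) - 7951/49807 = 10584/3010 - 7951/49807 = 10584*(1/3010) - 7951/49807 = 756/215 - 7951/49807 = 35944627/10708505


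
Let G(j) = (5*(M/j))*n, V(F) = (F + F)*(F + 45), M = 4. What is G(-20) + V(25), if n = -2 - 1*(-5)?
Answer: 3497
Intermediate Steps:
n = 3 (n = -2 + 5 = 3)
V(F) = 2*F*(45 + F) (V(F) = (2*F)*(45 + F) = 2*F*(45 + F))
G(j) = 60/j (G(j) = (5*(4/j))*3 = (20/j)*3 = 60/j)
G(-20) + V(25) = 60/(-20) + 2*25*(45 + 25) = 60*(-1/20) + 2*25*70 = -3 + 3500 = 3497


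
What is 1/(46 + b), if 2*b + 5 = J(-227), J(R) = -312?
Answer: -2/225 ≈ -0.0088889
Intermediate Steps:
b = -317/2 (b = -5/2 + (½)*(-312) = -5/2 - 156 = -317/2 ≈ -158.50)
1/(46 + b) = 1/(46 - 317/2) = 1/(-225/2) = -2/225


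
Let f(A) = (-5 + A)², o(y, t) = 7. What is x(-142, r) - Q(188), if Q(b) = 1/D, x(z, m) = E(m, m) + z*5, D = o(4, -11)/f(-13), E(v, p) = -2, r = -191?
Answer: -5308/7 ≈ -758.29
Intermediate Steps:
D = 7/324 (D = 7/((-5 - 13)²) = 7/((-18)²) = 7/324 ≈ 0.021605)
x(z, m) = -2 + 5*z (x(z, m) = -2 + z*5 = -2 + 5*z)
Q(b) = 324/7 (Q(b) = 1/(7/324) = 324/7)
x(-142, r) - Q(188) = (-2 + 5*(-142)) - 1*324/7 = (-2 - 710) - 324/7 = -712 - 324/7 = -5308/7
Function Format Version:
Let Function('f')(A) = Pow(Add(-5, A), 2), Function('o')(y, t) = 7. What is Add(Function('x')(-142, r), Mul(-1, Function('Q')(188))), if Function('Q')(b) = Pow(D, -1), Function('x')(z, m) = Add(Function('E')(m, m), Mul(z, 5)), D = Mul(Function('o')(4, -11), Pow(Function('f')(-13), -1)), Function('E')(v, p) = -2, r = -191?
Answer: Rational(-5308, 7) ≈ -758.29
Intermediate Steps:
D = Rational(7, 324) (D = Mul(7, Pow(Pow(Add(-5, -13), 2), -1)) = Mul(7, Pow(Pow(-18, 2), -1)) = Mul(7, Pow(324, -1)) = Mul(7, Rational(1, 324)) = Rational(7, 324) ≈ 0.021605)
Function('x')(z, m) = Add(-2, Mul(5, z)) (Function('x')(z, m) = Add(-2, Mul(z, 5)) = Add(-2, Mul(5, z)))
Function('Q')(b) = Rational(324, 7) (Function('Q')(b) = Pow(Rational(7, 324), -1) = Rational(324, 7))
Add(Function('x')(-142, r), Mul(-1, Function('Q')(188))) = Add(Add(-2, Mul(5, -142)), Mul(-1, Rational(324, 7))) = Add(Add(-2, -710), Rational(-324, 7)) = Add(-712, Rational(-324, 7)) = Rational(-5308, 7)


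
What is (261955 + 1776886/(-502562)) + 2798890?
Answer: 769131304002/251281 ≈ 3.0608e+6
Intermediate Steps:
(261955 + 1776886/(-502562)) + 2798890 = (261955 + 1776886*(-1/502562)) + 2798890 = (261955 - 888443/251281) + 2798890 = 65823425912/251281 + 2798890 = 769131304002/251281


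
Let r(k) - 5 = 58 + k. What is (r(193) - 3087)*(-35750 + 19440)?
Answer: 46173610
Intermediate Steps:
r(k) = 63 + k (r(k) = 5 + (58 + k) = 63 + k)
(r(193) - 3087)*(-35750 + 19440) = ((63 + 193) - 3087)*(-35750 + 19440) = (256 - 3087)*(-16310) = -2831*(-16310) = 46173610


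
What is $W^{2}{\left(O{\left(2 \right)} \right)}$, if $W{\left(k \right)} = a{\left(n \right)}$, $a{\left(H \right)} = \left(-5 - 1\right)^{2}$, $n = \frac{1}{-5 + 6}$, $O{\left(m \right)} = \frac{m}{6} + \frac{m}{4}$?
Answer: $1296$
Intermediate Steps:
$O{\left(m \right)} = \frac{5 m}{12}$ ($O{\left(m \right)} = m \frac{1}{6} + m \frac{1}{4} = \frac{m}{6} + \frac{m}{4} = \frac{5 m}{12}$)
$n = 1$ ($n = 1^{-1} = 1$)
$a{\left(H \right)} = 36$ ($a{\left(H \right)} = \left(-6\right)^{2} = 36$)
$W{\left(k \right)} = 36$
$W^{2}{\left(O{\left(2 \right)} \right)} = 36^{2} = 1296$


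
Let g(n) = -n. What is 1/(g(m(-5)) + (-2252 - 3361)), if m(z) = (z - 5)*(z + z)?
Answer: -1/5713 ≈ -0.00017504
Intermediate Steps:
m(z) = 2*z*(-5 + z) (m(z) = (-5 + z)*(2*z) = 2*z*(-5 + z))
1/(g(m(-5)) + (-2252 - 3361)) = 1/(-2*(-5)*(-5 - 5) + (-2252 - 3361)) = 1/(-2*(-5)*(-10) - 5613) = 1/(-1*100 - 5613) = 1/(-100 - 5613) = 1/(-5713) = -1/5713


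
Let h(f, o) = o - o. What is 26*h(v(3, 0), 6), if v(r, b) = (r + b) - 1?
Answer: 0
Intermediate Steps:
v(r, b) = -1 + b + r (v(r, b) = (b + r) - 1 = -1 + b + r)
h(f, o) = 0
26*h(v(3, 0), 6) = 26*0 = 0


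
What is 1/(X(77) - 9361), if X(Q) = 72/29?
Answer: -29/271397 ≈ -0.00010685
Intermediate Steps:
X(Q) = 72/29 (X(Q) = 72*(1/29) = 72/29)
1/(X(77) - 9361) = 1/(72/29 - 9361) = 1/(-271397/29) = -29/271397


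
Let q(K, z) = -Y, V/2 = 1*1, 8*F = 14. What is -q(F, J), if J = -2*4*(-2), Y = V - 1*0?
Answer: 2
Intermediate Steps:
F = 7/4 (F = (⅛)*14 = 7/4 ≈ 1.7500)
V = 2 (V = 2*(1*1) = 2*1 = 2)
Y = 2 (Y = 2 - 1*0 = 2 + 0 = 2)
J = 16 (J = -8*(-2) = 16)
q(K, z) = -2 (q(K, z) = -1*2 = -2)
-q(F, J) = -1*(-2) = 2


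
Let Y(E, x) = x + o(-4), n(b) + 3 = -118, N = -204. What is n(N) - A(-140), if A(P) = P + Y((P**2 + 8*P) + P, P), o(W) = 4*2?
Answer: 151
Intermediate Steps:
o(W) = 8
n(b) = -121 (n(b) = -3 - 118 = -121)
Y(E, x) = 8 + x (Y(E, x) = x + 8 = 8 + x)
A(P) = 8 + 2*P (A(P) = P + (8 + P) = 8 + 2*P)
n(N) - A(-140) = -121 - (8 + 2*(-140)) = -121 - (8 - 280) = -121 - 1*(-272) = -121 + 272 = 151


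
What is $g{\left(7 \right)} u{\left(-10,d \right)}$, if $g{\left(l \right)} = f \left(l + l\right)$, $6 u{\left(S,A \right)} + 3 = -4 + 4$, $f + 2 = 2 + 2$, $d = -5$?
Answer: $-14$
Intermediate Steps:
$f = 2$ ($f = -2 + \left(2 + 2\right) = -2 + 4 = 2$)
$u{\left(S,A \right)} = - \frac{1}{2}$ ($u{\left(S,A \right)} = - \frac{1}{2} + \frac{-4 + 4}{6} = - \frac{1}{2} + \frac{1}{6} \cdot 0 = - \frac{1}{2} + 0 = - \frac{1}{2}$)
$g{\left(l \right)} = 4 l$ ($g{\left(l \right)} = 2 \left(l + l\right) = 2 \cdot 2 l = 4 l$)
$g{\left(7 \right)} u{\left(-10,d \right)} = 4 \cdot 7 \left(- \frac{1}{2}\right) = 28 \left(- \frac{1}{2}\right) = -14$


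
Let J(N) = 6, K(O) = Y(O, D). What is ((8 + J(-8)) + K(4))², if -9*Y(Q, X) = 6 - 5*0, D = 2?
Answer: 1600/9 ≈ 177.78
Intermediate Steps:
Y(Q, X) = -⅔ (Y(Q, X) = -(6 - 5*0)/9 = -(6 + 0)/9 = -⅑*6 = -⅔)
K(O) = -⅔
((8 + J(-8)) + K(4))² = ((8 + 6) - ⅔)² = (14 - ⅔)² = (40/3)² = 1600/9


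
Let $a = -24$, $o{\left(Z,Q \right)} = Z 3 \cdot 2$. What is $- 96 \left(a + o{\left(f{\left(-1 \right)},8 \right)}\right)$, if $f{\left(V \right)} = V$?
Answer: $2880$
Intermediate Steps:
$o{\left(Z,Q \right)} = 6 Z$ ($o{\left(Z,Q \right)} = 3 Z 2 = 6 Z$)
$- 96 \left(a + o{\left(f{\left(-1 \right)},8 \right)}\right) = - 96 \left(-24 + 6 \left(-1\right)\right) = - 96 \left(-24 - 6\right) = \left(-96\right) \left(-30\right) = 2880$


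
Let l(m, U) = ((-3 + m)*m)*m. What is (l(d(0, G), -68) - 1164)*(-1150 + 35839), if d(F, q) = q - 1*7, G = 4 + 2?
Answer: -40516752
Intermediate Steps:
G = 6
d(F, q) = -7 + q (d(F, q) = q - 7 = -7 + q)
l(m, U) = m**2*(-3 + m) (l(m, U) = (m*(-3 + m))*m = m**2*(-3 + m))
(l(d(0, G), -68) - 1164)*(-1150 + 35839) = ((-7 + 6)**2*(-3 + (-7 + 6)) - 1164)*(-1150 + 35839) = ((-1)**2*(-3 - 1) - 1164)*34689 = (1*(-4) - 1164)*34689 = (-4 - 1164)*34689 = -1168*34689 = -40516752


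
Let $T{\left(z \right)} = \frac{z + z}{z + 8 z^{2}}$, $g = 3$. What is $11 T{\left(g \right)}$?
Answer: $\frac{22}{25} \approx 0.88$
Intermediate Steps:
$T{\left(z \right)} = \frac{2 z}{z + 8 z^{2}}$
$11 T{\left(g \right)} = 11 \frac{2}{1 + 8 \cdot 3} = 11 \frac{2}{1 + 24} = 11 \cdot \frac{2}{25} = \frac{22}{25}$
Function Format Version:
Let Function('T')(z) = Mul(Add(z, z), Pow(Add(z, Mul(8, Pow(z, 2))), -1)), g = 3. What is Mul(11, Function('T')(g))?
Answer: Rational(22, 25) ≈ 0.88000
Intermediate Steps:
Function('T')(z) = Mul(2, z, Pow(Add(z, Mul(8, Pow(z, 2))), -1)) (Function('T')(z) = Mul(Mul(2, z), Pow(Add(z, Mul(8, Pow(z, 2))), -1)) = Mul(2, z, Pow(Add(z, Mul(8, Pow(z, 2))), -1)))
Mul(11, Function('T')(g)) = Mul(11, Mul(2, Pow(Add(1, Mul(8, 3)), -1))) = Mul(11, Mul(2, Pow(Add(1, 24), -1))) = Mul(11, Mul(2, Pow(25, -1))) = Mul(11, Mul(2, Rational(1, 25))) = Mul(11, Rational(2, 25)) = Rational(22, 25)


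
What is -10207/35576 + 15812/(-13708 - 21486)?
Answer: -460876435/626030872 ≈ -0.73619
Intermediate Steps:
-10207/35576 + 15812/(-13708 - 21486) = -10207*1/35576 + 15812/(-35194) = -10207/35576 + 15812*(-1/35194) = -10207/35576 - 7906/17597 = -460876435/626030872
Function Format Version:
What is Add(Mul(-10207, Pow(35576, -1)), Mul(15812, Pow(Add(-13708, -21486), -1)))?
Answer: Rational(-460876435, 626030872) ≈ -0.73619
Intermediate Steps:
Add(Mul(-10207, Pow(35576, -1)), Mul(15812, Pow(Add(-13708, -21486), -1))) = Add(Mul(-10207, Rational(1, 35576)), Mul(15812, Pow(-35194, -1))) = Add(Rational(-10207, 35576), Mul(15812, Rational(-1, 35194))) = Add(Rational(-10207, 35576), Rational(-7906, 17597)) = Rational(-460876435, 626030872)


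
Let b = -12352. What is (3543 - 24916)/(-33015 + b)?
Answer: 21373/45367 ≈ 0.47111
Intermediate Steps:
(3543 - 24916)/(-33015 + b) = (3543 - 24916)/(-33015 - 12352) = -21373/(-45367) = -21373*(-1/45367) = 21373/45367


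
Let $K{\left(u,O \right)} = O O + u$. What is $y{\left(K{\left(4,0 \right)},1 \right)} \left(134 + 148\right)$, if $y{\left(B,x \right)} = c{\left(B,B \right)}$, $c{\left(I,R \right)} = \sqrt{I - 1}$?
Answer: $282 \sqrt{3} \approx 488.44$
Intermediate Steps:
$c{\left(I,R \right)} = \sqrt{-1 + I}$
$K{\left(u,O \right)} = u + O^{2}$ ($K{\left(u,O \right)} = O^{2} + u = u + O^{2}$)
$y{\left(B,x \right)} = \sqrt{-1 + B}$
$y{\left(K{\left(4,0 \right)},1 \right)} \left(134 + 148\right) = \sqrt{-1 + \left(4 + 0^{2}\right)} \left(134 + 148\right) = \sqrt{-1 + \left(4 + 0\right)} 282 = \sqrt{-1 + 4} \cdot 282 = \sqrt{3} \cdot 282 = 282 \sqrt{3}$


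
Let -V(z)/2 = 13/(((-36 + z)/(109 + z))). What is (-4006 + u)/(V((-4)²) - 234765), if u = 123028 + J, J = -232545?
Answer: 227046/469205 ≈ 0.48390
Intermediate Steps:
u = -109517 (u = 123028 - 232545 = -109517)
V(z) = -26*(109 + z)/(-36 + z) (V(z) = -26/((-36 + z)/(109 + z)) = -26*(109 + z)/(-36 + z))
(-4006 + u)/(V((-4)²) - 234765) = (-4006 - 109517)/(26*(-109 - 1*(-4)²)/(-36 + (-4)²) - 234765) = -113523/(26*(-109 - 1*16)/(-36 + 16) - 234765) = -113523/(26*(-109 - 16)/(-20) - 234765) = -113523/(26*(-1/20)*(-125) - 234765) = -113523/(325/2 - 234765) = -113523/(-469205/2) = -113523*(-2/469205) = 227046/469205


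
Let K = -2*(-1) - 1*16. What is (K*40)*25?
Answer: -14000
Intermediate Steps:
K = -14 (K = 2 - 16 = -14)
(K*40)*25 = -14*40*25 = -560*25 = -14000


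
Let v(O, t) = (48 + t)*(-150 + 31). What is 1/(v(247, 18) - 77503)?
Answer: -1/85357 ≈ -1.1715e-5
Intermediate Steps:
v(O, t) = -5712 - 119*t (v(O, t) = (48 + t)*(-119) = -5712 - 119*t)
1/(v(247, 18) - 77503) = 1/((-5712 - 119*18) - 77503) = 1/((-5712 - 2142) - 77503) = 1/(-7854 - 77503) = 1/(-85357) = -1/85357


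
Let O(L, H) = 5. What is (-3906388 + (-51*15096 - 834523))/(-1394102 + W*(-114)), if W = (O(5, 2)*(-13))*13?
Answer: 5510807/1297772 ≈ 4.2464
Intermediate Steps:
W = -845 (W = (5*(-13))*13 = -65*13 = -845)
(-3906388 + (-51*15096 - 834523))/(-1394102 + W*(-114)) = (-3906388 + (-51*15096 - 834523))/(-1394102 - 845*(-114)) = (-3906388 + (-769896 - 834523))/(-1394102 + 96330) = (-3906388 - 1604419)/(-1297772) = -5510807*(-1/1297772) = 5510807/1297772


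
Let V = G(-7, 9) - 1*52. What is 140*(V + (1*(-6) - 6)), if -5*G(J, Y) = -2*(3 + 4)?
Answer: -8568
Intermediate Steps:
G(J, Y) = 14/5 (G(J, Y) = -(-2)*(3 + 4)/5 = -(-2)*7/5 = -1/5*(-14) = 14/5)
V = -246/5 (V = 14/5 - 1*52 = 14/5 - 52 = -246/5 ≈ -49.200)
140*(V + (1*(-6) - 6)) = 140*(-246/5 + (1*(-6) - 6)) = 140*(-246/5 + (-6 - 6)) = 140*(-246/5 - 12) = 140*(-306/5) = -8568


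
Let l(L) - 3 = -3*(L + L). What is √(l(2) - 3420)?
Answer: 3*I*√381 ≈ 58.558*I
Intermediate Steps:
l(L) = 3 - 6*L (l(L) = 3 - 3*(L + L) = 3 - 6*L)
√(l(2) - 3420) = √((3 - 6*2) - 3420) = √((3 - 12) - 3420) = √(-9 - 3420) = √(-3429) = 3*I*√381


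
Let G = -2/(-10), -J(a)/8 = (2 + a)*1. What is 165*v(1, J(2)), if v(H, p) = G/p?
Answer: -33/32 ≈ -1.0313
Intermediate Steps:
J(a) = -16 - 8*a (J(a) = -8*(2 + a) = -16 - 8*a)
G = ⅕ (G = -2*(-⅒) = ⅕ ≈ 0.20000)
v(H, p) = 1/(5*p)
165*v(1, J(2)) = 165*(1/(5*(-16 - 8*2))) = 165*(1/(5*(-16 - 16))) = 165*((⅕)/(-32)) = 165*((⅕)*(-1/32)) = 165*(-1/160) = -33/32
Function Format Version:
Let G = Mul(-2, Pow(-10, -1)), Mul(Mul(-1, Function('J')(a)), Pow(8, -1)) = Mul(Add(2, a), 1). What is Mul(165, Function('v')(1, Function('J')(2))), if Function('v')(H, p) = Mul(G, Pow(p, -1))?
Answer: Rational(-33, 32) ≈ -1.0313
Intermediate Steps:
Function('J')(a) = Add(-16, Mul(-8, a)) (Function('J')(a) = Mul(-8, Mul(Add(2, a), 1)) = Mul(-8, Add(2, a)) = Add(-16, Mul(-8, a)))
G = Rational(1, 5) (G = Mul(-2, Rational(-1, 10)) = Rational(1, 5) ≈ 0.20000)
Function('v')(H, p) = Mul(Rational(1, 5), Pow(p, -1))
Mul(165, Function('v')(1, Function('J')(2))) = Mul(165, Mul(Rational(1, 5), Pow(Add(-16, Mul(-8, 2)), -1))) = Mul(165, Mul(Rational(1, 5), Pow(Add(-16, -16), -1))) = Mul(165, Mul(Rational(1, 5), Pow(-32, -1))) = Mul(165, Mul(Rational(1, 5), Rational(-1, 32))) = Mul(165, Rational(-1, 160)) = Rational(-33, 32)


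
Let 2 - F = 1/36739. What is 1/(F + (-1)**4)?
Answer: 36739/110216 ≈ 0.33334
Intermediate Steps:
F = 73477/36739 (F = 2 - 1/36739 = 73477/36739 ≈ 2.0000)
1/(F + (-1)**4) = 1/(73477/36739 + (-1)**4) = 1/(73477/36739 + 1) = 1/(110216/36739) = 36739/110216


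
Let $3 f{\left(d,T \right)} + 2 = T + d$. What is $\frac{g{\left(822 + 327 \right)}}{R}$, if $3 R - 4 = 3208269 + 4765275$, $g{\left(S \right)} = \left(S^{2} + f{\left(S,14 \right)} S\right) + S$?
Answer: $\frac{5298039}{7973548} \approx 0.66445$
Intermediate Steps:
$f{\left(d,T \right)} = - \frac{2}{3} + \frac{T}{3} + \frac{d}{3}$ ($f{\left(d,T \right)} = - \frac{2}{3} + \frac{T + d}{3} = - \frac{2}{3} + \left(\frac{T}{3} + \frac{d}{3}\right) = - \frac{2}{3} + \frac{T}{3} + \frac{d}{3}$)
$g{\left(S \right)} = S + S^{2} + S \left(4 + \frac{S}{3}\right)$ ($g{\left(S \right)} = \left(S^{2} + \left(- \frac{2}{3} + \frac{1}{3} \cdot 14 + \frac{S}{3}\right) S\right) + S = \left(S^{2} + \left(- \frac{2}{3} + \frac{14}{3} + \frac{S}{3}\right) S\right) + S = \left(S^{2} + \left(4 + \frac{S}{3}\right) S\right) + S = \left(S^{2} + S \left(4 + \frac{S}{3}\right)\right) + S = S + S^{2} + S \left(4 + \frac{S}{3}\right)$)
$R = \frac{7973548}{3}$ ($R = \frac{4}{3} + \frac{3208269 + 4765275}{3} = \frac{4}{3} + \frac{1}{3} \cdot 7973544 = \frac{4}{3} + 2657848 = \frac{7973548}{3} \approx 2.6578 \cdot 10^{6}$)
$\frac{g{\left(822 + 327 \right)}}{R} = \frac{\frac{1}{3} \left(822 + 327\right) \left(15 + 4 \left(822 + 327\right)\right)}{\frac{7973548}{3}} = \frac{1}{3} \cdot 1149 \left(15 + 4 \cdot 1149\right) \frac{3}{7973548} = \frac{1}{3} \cdot 1149 \left(15 + 4596\right) \frac{3}{7973548} = \frac{1}{3} \cdot 1149 \cdot 4611 \cdot \frac{3}{7973548} = 1766013 \cdot \frac{3}{7973548} = \frac{5298039}{7973548}$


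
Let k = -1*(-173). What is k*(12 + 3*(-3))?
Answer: 519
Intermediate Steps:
k = 173
k*(12 + 3*(-3)) = 173*(12 + 3*(-3)) = 173*(12 - 9) = 173*3 = 519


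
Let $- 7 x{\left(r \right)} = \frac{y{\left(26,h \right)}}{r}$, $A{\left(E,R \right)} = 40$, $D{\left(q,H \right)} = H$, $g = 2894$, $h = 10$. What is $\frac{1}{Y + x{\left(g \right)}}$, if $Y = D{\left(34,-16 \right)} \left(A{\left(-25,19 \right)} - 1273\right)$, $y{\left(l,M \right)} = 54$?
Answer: $\frac{10129}{199824885} \approx 5.0689 \cdot 10^{-5}$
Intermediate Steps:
$Y = 19728$ ($Y = - 16 \left(40 - 1273\right) = \left(-16\right) \left(-1233\right) = 19728$)
$x{\left(r \right)} = - \frac{54}{7 r}$ ($x{\left(r \right)} = - \frac{54 \frac{1}{r}}{7} = - \frac{54}{7 r}$)
$\frac{1}{Y + x{\left(g \right)}} = \frac{1}{19728 - \frac{54}{7 \cdot 2894}} = \frac{1}{19728 - \frac{27}{10129}} = \frac{1}{\frac{199824885}{10129}} = \frac{10129}{199824885}$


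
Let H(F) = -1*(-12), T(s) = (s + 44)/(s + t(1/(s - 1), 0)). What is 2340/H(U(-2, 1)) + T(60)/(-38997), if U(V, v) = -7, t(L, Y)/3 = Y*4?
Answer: 114066199/584955 ≈ 195.00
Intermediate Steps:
t(L, Y) = 12*Y (t(L, Y) = 3*(Y*4) = 3*(4*Y) = 12*Y)
T(s) = (44 + s)/s (T(s) = (s + 44)/(s + 12*0) = (44 + s)/(s + 0) = (44 + s)/s)
H(F) = 12
2340/H(U(-2, 1)) + T(60)/(-38997) = 2340/12 + ((44 + 60)/60)/(-38997) = 2340*(1/12) + ((1/60)*104)*(-1/38997) = 195 + (26/15)*(-1/38997) = 195 - 26/584955 = 114066199/584955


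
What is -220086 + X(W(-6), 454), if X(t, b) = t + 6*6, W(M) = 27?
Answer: -220023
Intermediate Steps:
X(t, b) = 36 + t (X(t, b) = t + 36 = 36 + t)
-220086 + X(W(-6), 454) = -220086 + (36 + 27) = -220086 + 63 = -220023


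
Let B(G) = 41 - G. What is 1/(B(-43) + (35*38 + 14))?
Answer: 1/1428 ≈ 0.00070028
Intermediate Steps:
1/(B(-43) + (35*38 + 14)) = 1/((41 - 1*(-43)) + (35*38 + 14)) = 1/((41 + 43) + (1330 + 14)) = 1/(84 + 1344) = 1/1428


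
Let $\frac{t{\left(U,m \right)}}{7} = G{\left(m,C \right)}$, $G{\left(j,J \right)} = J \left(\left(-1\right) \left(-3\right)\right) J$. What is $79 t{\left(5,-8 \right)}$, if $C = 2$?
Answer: $6636$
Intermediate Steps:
$G{\left(j,J \right)} = 3 J^{2}$ ($G{\left(j,J \right)} = J 3 J = 3 J J = 3 J^{2}$)
$t{\left(U,m \right)} = 84$ ($t{\left(U,m \right)} = 7 \cdot 3 \cdot 2^{2} = 7 \cdot 3 \cdot 4 = 7 \cdot 12 = 84$)
$79 t{\left(5,-8 \right)} = 79 \cdot 84 = 6636$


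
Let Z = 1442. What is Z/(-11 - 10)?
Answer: -206/3 ≈ -68.667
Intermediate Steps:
Z/(-11 - 10) = 1442/(-11 - 10) = 1442/(-21) = 1442*(-1/21) = -206/3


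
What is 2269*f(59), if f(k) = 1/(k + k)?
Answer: 2269/118 ≈ 19.229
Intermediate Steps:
f(k) = 1/(2*k)
2269*f(59) = 2269*((1/2)/59) = 2269*((1/2)*(1/59)) = 2269*(1/118) = 2269/118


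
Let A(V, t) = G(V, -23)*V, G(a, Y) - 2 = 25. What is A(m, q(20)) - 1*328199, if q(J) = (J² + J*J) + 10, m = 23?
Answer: -327578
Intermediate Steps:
G(a, Y) = 27 (G(a, Y) = 2 + 25 = 27)
q(J) = 10 + 2*J² (q(J) = (J² + J²) + 10 = 2*J² + 10 = 10 + 2*J²)
A(V, t) = 27*V
A(m, q(20)) - 1*328199 = 27*23 - 1*328199 = 621 - 328199 = -327578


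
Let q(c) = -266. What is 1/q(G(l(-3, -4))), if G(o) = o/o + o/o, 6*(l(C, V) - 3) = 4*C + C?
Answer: -1/266 ≈ -0.0037594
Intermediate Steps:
l(C, V) = 3 + 5*C/6 (l(C, V) = 3 + (4*C + C)/6 = 3 + (5*C)/6 = 3 + 5*C/6)
G(o) = 2 (G(o) = 1 + 1 = 2)
1/q(G(l(-3, -4))) = 1/(-266) = -1/266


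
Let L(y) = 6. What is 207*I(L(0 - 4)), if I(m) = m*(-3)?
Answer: -3726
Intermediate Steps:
I(m) = -3*m
207*I(L(0 - 4)) = 207*(-3*6) = 207*(-18) = -3726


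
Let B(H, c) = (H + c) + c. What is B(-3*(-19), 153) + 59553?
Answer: 59916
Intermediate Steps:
B(H, c) = H + 2*c
B(-3*(-19), 153) + 59553 = (-3*(-19) + 2*153) + 59553 = (57 + 306) + 59553 = 363 + 59553 = 59916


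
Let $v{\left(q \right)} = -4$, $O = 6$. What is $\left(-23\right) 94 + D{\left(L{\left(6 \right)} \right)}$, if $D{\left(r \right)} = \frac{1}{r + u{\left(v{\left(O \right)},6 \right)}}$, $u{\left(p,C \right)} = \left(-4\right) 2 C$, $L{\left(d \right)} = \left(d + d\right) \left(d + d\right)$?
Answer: $- \frac{207551}{96} \approx -2162.0$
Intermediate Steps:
$L{\left(d \right)} = 4 d^{2}$ ($L{\left(d \right)} = 2 d 2 d = 4 d^{2}$)
$u{\left(p,C \right)} = - 8 C$
$D{\left(r \right)} = \frac{1}{-48 + r}$ ($D{\left(r \right)} = \frac{1}{r - 48} = \frac{1}{-48 + r}$)
$\left(-23\right) 94 + D{\left(L{\left(6 \right)} \right)} = \left(-23\right) 94 + \frac{1}{-48 + 4 \cdot 6^{2}} = -2162 + \frac{1}{-48 + 4 \cdot 36} = -2162 + \frac{1}{-48 + 144} = -2162 + \frac{1}{96} = - \frac{207551}{96}$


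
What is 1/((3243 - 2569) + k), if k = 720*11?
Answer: 1/8594 ≈ 0.00011636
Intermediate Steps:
k = 7920
1/((3243 - 2569) + k) = 1/((3243 - 2569) + 7920) = 1/(674 + 7920) = 1/8594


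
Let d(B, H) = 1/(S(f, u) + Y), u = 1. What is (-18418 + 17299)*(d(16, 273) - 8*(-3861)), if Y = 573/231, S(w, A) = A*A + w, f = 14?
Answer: -46522788675/1346 ≈ -3.4564e+7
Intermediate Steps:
S(w, A) = w + A**2 (S(w, A) = A**2 + w = w + A**2)
Y = 191/77 (Y = 573*(1/231) = 191/77 ≈ 2.4805)
d(B, H) = 77/1346 (d(B, H) = 1/((14 + 1**2) + 191/77) = 1/((14 + 1) + 191/77) = 1/(15 + 191/77) = 1/(1346/77) = 77/1346)
(-18418 + 17299)*(d(16, 273) - 8*(-3861)) = (-18418 + 17299)*(77/1346 - 8*(-3861)) = -1119*(77/1346 + 30888) = -1119*41575325/1346 = -46522788675/1346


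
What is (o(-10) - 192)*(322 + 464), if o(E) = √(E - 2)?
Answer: -150912 + 1572*I*√3 ≈ -1.5091e+5 + 2722.8*I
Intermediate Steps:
o(E) = √(-2 + E)
(o(-10) - 192)*(322 + 464) = (√(-2 - 10) - 192)*(322 + 464) = (√(-12) - 192)*786 = (2*I*√3 - 192)*786 = (-192 + 2*I*√3)*786 = -150912 + 1572*I*√3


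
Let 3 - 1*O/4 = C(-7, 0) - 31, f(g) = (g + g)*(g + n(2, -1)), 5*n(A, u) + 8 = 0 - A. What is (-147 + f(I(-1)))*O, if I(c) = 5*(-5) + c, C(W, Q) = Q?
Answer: 178024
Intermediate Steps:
n(A, u) = -8/5 - A/5 (n(A, u) = -8/5 + (0 - A)/5 = -8/5 + (-A)/5 = -8/5 - A/5)
I(c) = -25 + c
f(g) = 2*g*(-2 + g) (f(g) = (g + g)*(g + (-8/5 - ⅕*2)) = (2*g)*(g + (-8/5 - ⅖)) = (2*g)*(g - 2) = (2*g)*(-2 + g) = 2*g*(-2 + g))
O = 136 (O = 12 - 4*(0 - 31) = 12 - 4*(-31) = 12 + 124 = 136)
(-147 + f(I(-1)))*O = (-147 + 2*(-25 - 1)*(-2 + (-25 - 1)))*136 = (-147 + 2*(-26)*(-2 - 26))*136 = (-147 + 2*(-26)*(-28))*136 = (-147 + 1456)*136 = 1309*136 = 178024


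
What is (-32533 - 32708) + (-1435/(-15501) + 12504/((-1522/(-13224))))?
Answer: 511968848582/11796261 ≈ 43401.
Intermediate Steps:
(-32533 - 32708) + (-1435/(-15501) + 12504/((-1522/(-13224)))) = -65241 + (-1435*(-1/15501) + 12504/((-1522*(-1/13224)))) = -65241 + (1435/15501 + 12504/(761/6612)) = -65241 + (1435/15501 + 12504*(6612/761)) = -65241 + (1435/15501 + 82676448/761) = -65241 + 1281568712483/11796261 = 511968848582/11796261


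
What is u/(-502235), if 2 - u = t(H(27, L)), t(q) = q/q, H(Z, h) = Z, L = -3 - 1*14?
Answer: -1/502235 ≈ -1.9911e-6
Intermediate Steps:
L = -17 (L = -3 - 14 = -17)
t(q) = 1
u = 1 (u = 2 - 1*1 = 2 - 1 = 1)
u/(-502235) = 1/(-502235) = 1*(-1/502235) = -1/502235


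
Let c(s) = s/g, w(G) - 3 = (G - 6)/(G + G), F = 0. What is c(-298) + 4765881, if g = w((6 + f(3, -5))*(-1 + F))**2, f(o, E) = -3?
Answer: 386035169/81 ≈ 4.7659e+6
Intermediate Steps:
w(G) = 3 + (-6 + G)/(2*G) (w(G) = 3 + (G - 6)/(G + G) = 3 + (-6 + G)/((2*G)) = 3 + (-6 + G)*(1/(2*G)) = 3 + (-6 + G)/(2*G))
g = 81/4 (g = (7/2 - 3*1/((-1 + 0)*(6 - 3)))**2 = (7/2 - 3/(3*(-1)))**2 = (7/2 - 3/(-3))**2 = (7/2 - 3*(-1/3))**2 = (7/2 + 1)**2 = (9/2)**2 = 81/4 ≈ 20.250)
c(s) = 4*s/81 (c(s) = s/(81/4) = s*(4/81) = 4*s/81)
c(-298) + 4765881 = (4/81)*(-298) + 4765881 = -1192/81 + 4765881 = 386035169/81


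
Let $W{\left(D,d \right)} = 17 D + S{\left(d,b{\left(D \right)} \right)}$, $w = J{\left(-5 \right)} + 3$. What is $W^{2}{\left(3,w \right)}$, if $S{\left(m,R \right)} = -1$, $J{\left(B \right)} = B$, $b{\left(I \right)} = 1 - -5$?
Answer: $2500$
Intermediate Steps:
$b{\left(I \right)} = 6$ ($b{\left(I \right)} = 1 + 5 = 6$)
$w = -2$ ($w = -5 + 3 = -2$)
$W{\left(D,d \right)} = -1 + 17 D$ ($W{\left(D,d \right)} = 17 D - 1 = -1 + 17 D$)
$W^{2}{\left(3,w \right)} = \left(-1 + 17 \cdot 3\right)^{2} = \left(-1 + 51\right)^{2} = 50^{2} = 2500$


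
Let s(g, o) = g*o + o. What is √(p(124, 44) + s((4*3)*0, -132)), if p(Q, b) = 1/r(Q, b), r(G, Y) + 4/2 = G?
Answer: I*√1964566/122 ≈ 11.489*I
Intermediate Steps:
r(G, Y) = -2 + G
s(g, o) = o + g*o
p(Q, b) = 1/(-2 + Q)
√(p(124, 44) + s((4*3)*0, -132)) = √(1/(-2 + 124) - 132*(1 + (4*3)*0)) = √(1/122 - 132*(1 + 12*0)) = √(1/122 - 132*(1 + 0)) = √(1/122 - 132*1) = √(1/122 - 132) = √(-16103/122) = I*√1964566/122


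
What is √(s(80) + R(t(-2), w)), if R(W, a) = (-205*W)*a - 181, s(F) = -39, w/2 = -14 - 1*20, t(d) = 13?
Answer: 10*√1810 ≈ 425.44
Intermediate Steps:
w = -68 (w = 2*(-14 - 1*20) = 2*(-14 - 20) = 2*(-34) = -68)
R(W, a) = -181 - 205*W*a (R(W, a) = -205*W*a - 181 = -181 - 205*W*a)
√(s(80) + R(t(-2), w)) = √(-39 + (-181 - 205*13*(-68))) = √(-39 + (-181 + 181220)) = √(-39 + 181039) = √181000 = 10*√1810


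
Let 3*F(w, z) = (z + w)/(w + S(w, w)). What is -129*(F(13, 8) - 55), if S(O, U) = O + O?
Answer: 91934/13 ≈ 7071.8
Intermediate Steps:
S(O, U) = 2*O
F(w, z) = (w + z)/(9*w) (F(w, z) = ((z + w)/(w + 2*w))/3 = ((w + z)/((3*w)))/3 = ((w + z)*(1/(3*w)))/3 = ((w + z)/(3*w))/3 = (w + z)/(9*w))
-129*(F(13, 8) - 55) = -129*((1/9)*(13 + 8)/13 - 55) = -129*((1/9)*(1/13)*21 - 55) = -129*(7/39 - 55) = -129*(-2138/39) = 91934/13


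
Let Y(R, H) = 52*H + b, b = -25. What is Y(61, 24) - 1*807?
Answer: 416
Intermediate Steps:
Y(R, H) = -25 + 52*H (Y(R, H) = 52*H - 25 = -25 + 52*H)
Y(61, 24) - 1*807 = (-25 + 52*24) - 1*807 = (-25 + 1248) - 807 = 1223 - 807 = 416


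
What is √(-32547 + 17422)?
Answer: 55*I*√5 ≈ 122.98*I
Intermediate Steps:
√(-32547 + 17422) = √(-15125) = 55*I*√5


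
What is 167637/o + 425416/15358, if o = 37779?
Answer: 443960955/13814521 ≈ 32.137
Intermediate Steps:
167637/o + 425416/15358 = 167637/37779 + 425416/15358 = 167637*(1/37779) + 425416*(1/15358) = 55879/12593 + 212708/7679 = 443960955/13814521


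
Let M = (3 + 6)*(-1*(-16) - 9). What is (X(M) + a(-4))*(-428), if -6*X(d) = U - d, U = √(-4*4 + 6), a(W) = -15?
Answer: 1926 + 214*I*√10/3 ≈ 1926.0 + 225.58*I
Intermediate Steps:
M = 63 (M = 9*(16 - 9) = 9*7 = 63)
U = I*√10 (U = √(-16 + 6) = √(-10) = I*√10 ≈ 3.1623*I)
X(d) = d/6 - I*√10/6 (X(d) = -(I*√10 - d)/6 = -(-d + I*√10)/6 = d/6 - I*√10/6)
(X(M) + a(-4))*(-428) = (((⅙)*63 - I*√10/6) - 15)*(-428) = ((21/2 - I*√10/6) - 15)*(-428) = (-9/2 - I*√10/6)*(-428) = 1926 + 214*I*√10/3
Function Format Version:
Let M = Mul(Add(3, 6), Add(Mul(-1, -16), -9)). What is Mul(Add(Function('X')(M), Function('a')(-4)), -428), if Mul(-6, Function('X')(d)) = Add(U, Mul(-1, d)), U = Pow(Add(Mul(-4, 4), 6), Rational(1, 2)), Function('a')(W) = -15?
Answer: Add(1926, Mul(Rational(214, 3), I, Pow(10, Rational(1, 2)))) ≈ Add(1926.0, Mul(225.58, I))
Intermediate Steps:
M = 63 (M = Mul(9, Add(16, -9)) = Mul(9, 7) = 63)
U = Mul(I, Pow(10, Rational(1, 2))) (U = Pow(Add(-16, 6), Rational(1, 2)) = Pow(-10, Rational(1, 2)) = Mul(I, Pow(10, Rational(1, 2))) ≈ Mul(3.1623, I))
Function('X')(d) = Add(Mul(Rational(1, 6), d), Mul(Rational(-1, 6), I, Pow(10, Rational(1, 2)))) (Function('X')(d) = Mul(Rational(-1, 6), Add(Mul(I, Pow(10, Rational(1, 2))), Mul(-1, d))) = Mul(Rational(-1, 6), Add(Mul(-1, d), Mul(I, Pow(10, Rational(1, 2))))) = Add(Mul(Rational(1, 6), d), Mul(Rational(-1, 6), I, Pow(10, Rational(1, 2)))))
Mul(Add(Function('X')(M), Function('a')(-4)), -428) = Mul(Add(Add(Mul(Rational(1, 6), 63), Mul(Rational(-1, 6), I, Pow(10, Rational(1, 2)))), -15), -428) = Mul(Add(Add(Rational(21, 2), Mul(Rational(-1, 6), I, Pow(10, Rational(1, 2)))), -15), -428) = Mul(Add(Rational(-9, 2), Mul(Rational(-1, 6), I, Pow(10, Rational(1, 2)))), -428) = Add(1926, Mul(Rational(214, 3), I, Pow(10, Rational(1, 2))))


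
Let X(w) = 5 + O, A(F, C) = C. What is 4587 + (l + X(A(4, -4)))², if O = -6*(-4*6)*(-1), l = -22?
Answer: 30508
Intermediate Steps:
O = -144 (O = -6*(-24)*(-1) = -2*(-72)*(-1) = 144*(-1) = -144)
X(w) = -139 (X(w) = 5 - 144 = -139)
4587 + (l + X(A(4, -4)))² = 4587 + (-22 - 139)² = 4587 + (-161)² = 4587 + 25921 = 30508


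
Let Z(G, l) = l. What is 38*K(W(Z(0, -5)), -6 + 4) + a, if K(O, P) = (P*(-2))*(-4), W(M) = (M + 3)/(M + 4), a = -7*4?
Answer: -636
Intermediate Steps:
a = -28
W(M) = (3 + M)/(4 + M)
K(O, P) = 8*P (K(O, P) = -2*P*(-4) = 8*P)
38*K(W(Z(0, -5)), -6 + 4) + a = 38*(8*(-6 + 4)) - 28 = 38*(8*(-2)) - 28 = 38*(-16) - 28 = -608 - 28 = -636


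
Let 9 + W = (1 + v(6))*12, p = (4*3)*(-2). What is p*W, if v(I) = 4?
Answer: -1224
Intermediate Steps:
p = -24 (p = 12*(-2) = -24)
W = 51 (W = -9 + (1 + 4)*12 = -9 + 5*12 = -9 + 60 = 51)
p*W = -24*51 = -1224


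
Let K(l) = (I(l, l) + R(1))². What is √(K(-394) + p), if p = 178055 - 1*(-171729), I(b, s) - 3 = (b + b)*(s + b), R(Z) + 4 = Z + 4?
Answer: 2*√96394192122 ≈ 6.2095e+5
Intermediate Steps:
R(Z) = Z (R(Z) = -4 + (Z + 4) = -4 + (4 + Z) = Z)
I(b, s) = 3 + 2*b*(b + s) (I(b, s) = 3 + (b + b)*(s + b) = 3 + (2*b)*(b + s) = 3 + 2*b*(b + s))
p = 349784 (p = 178055 + 171729 = 349784)
K(l) = (4 + 4*l²)² (K(l) = ((3 + 2*l² + 2*l*l) + 1)² = ((3 + 2*l² + 2*l²) + 1)² = ((3 + 4*l²) + 1)² = (4 + 4*l²)²)
√(K(-394) + p) = √(16*(1 + (-394)²)² + 349784) = √(16*(1 + 155236)² + 349784) = √(16*155237² + 349784) = √(16*24098526169 + 349784) = √(385576418704 + 349784) = √385576768488 = 2*√96394192122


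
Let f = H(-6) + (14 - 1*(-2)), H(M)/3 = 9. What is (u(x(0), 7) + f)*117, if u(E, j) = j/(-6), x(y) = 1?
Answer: 9789/2 ≈ 4894.5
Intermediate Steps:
H(M) = 27 (H(M) = 3*9 = 27)
u(E, j) = -j/6 (u(E, j) = j*(-⅙) = -j/6)
f = 43 (f = 27 + (14 - 1*(-2)) = 27 + (14 + 2) = 27 + 16 = 43)
(u(x(0), 7) + f)*117 = (-⅙*7 + 43)*117 = (-7/6 + 43)*117 = (251/6)*117 = 9789/2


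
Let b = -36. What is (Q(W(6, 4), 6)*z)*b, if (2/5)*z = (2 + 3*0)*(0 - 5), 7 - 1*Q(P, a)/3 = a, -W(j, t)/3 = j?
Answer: 2700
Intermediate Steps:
W(j, t) = -3*j
Q(P, a) = 21 - 3*a
z = -25 (z = 5*((2 + 3*0)*(0 - 5))/2 = 5*((2 + 0)*(-5))/2 = 5*(2*(-5))/2 = (5/2)*(-10) = -25)
(Q(W(6, 4), 6)*z)*b = ((21 - 3*6)*(-25))*(-36) = ((21 - 18)*(-25))*(-36) = (3*(-25))*(-36) = -75*(-36) = 2700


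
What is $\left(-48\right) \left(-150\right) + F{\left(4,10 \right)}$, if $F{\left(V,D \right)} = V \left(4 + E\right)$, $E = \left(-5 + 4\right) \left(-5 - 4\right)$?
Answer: $7252$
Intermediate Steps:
$E = 9$ ($E = \left(-1\right) \left(-9\right) = 9$)
$F{\left(V,D \right)} = 13 V$ ($F{\left(V,D \right)} = V \left(4 + 9\right) = V 13 = 13 V$)
$\left(-48\right) \left(-150\right) + F{\left(4,10 \right)} = \left(-48\right) \left(-150\right) + 13 \cdot 4 = 7200 + 52 = 7252$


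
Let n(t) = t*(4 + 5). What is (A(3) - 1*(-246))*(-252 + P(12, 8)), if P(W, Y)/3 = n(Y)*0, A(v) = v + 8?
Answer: -64764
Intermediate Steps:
A(v) = 8 + v
n(t) = 9*t (n(t) = t*9 = 9*t)
P(W, Y) = 0 (P(W, Y) = 3*((9*Y)*0) = 3*0 = 0)
(A(3) - 1*(-246))*(-252 + P(12, 8)) = ((8 + 3) - 1*(-246))*(-252 + 0) = (11 + 246)*(-252) = 257*(-252) = -64764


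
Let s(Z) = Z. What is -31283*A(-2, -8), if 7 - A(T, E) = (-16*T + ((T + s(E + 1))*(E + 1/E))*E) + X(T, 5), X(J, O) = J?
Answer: -17581046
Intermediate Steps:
A(T, E) = 7 + 15*T - E*(E + 1/E)*(1 + E + T) (A(T, E) = 7 - ((-16*T + ((T + (E + 1))*(E + 1/E))*E) + T) = 7 - ((-16*T + ((T + (1 + E))*(E + 1/E))*E) + T) = 7 - ((-16*T + ((1 + E + T)*(E + 1/E))*E) + T) = 7 - ((-16*T + ((E + 1/E)*(1 + E + T))*E) + T) = 7 - ((-16*T + E*(E + 1/E)*(1 + E + T)) + T) = 7 - (-15*T + E*(E + 1/E)*(1 + E + T)) = 7 + (15*T - E*(E + 1/E)*(1 + E + T)) = 7 + 15*T - E*(E + 1/E)*(1 + E + T))
-31283*A(-2, -8) = -31283*(6 - 1*(-8) - 1*(-8)² - 1*(-8)³ + 14*(-2) - 1*(-2)*(-8)²) = -31283*(6 + 8 - 1*64 - 1*(-512) - 28 - 1*(-2)*64) = -31283*(6 + 8 - 64 + 512 - 28 + 128) = -31283*562 = -17581046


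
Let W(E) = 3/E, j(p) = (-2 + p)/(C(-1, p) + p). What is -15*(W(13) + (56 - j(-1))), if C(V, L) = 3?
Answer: -22515/26 ≈ -865.96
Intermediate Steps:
j(p) = (-2 + p)/(3 + p)
-15*(W(13) + (56 - j(-1))) = -15*(3/13 + (56 - (-2 - 1)/(3 - 1))) = -15*(3*(1/13) + (56 - (-3)/2)) = -15*(3/13 + (56 - (-3)/2)) = -15*(3/13 + (56 - 1*(-3/2))) = -15*(3/13 + (56 + 3/2)) = -15*(3/13 + 115/2) = -15*1501/26 = -22515/26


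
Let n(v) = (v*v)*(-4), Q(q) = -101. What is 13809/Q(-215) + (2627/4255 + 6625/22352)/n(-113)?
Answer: -1812981589187887/13260273484480 ≈ -136.72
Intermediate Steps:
n(v) = -4*v**2 (n(v) = v**2*(-4) = -4*v**2)
13809/Q(-215) + (2627/4255 + 6625/22352)/n(-113) = 13809/(-101) + (2627/4255 + 6625/22352)/((-4*(-113)**2)) = 13809*(-1/101) + (2627*(1/4255) + 6625*(1/22352))/((-4*12769)) = -13809/101 + (71/115 + 6625/22352)/(-51076) = -13809/101 + (2348867/2570480)*(-1/51076) = -13809/101 - 2348867/131289836480 = -1812981589187887/13260273484480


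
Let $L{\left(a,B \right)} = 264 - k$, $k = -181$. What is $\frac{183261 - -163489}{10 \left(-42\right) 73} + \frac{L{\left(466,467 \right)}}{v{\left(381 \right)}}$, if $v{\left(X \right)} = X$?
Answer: $- \frac{54095}{5334} \approx -10.142$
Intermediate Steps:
$L{\left(a,B \right)} = 445$ ($L{\left(a,B \right)} = 264 - -181 = 264 + 181 = 445$)
$\frac{183261 - -163489}{10 \left(-42\right) 73} + \frac{L{\left(466,467 \right)}}{v{\left(381 \right)}} = \frac{183261 - -163489}{10 \left(-42\right) 73} + \frac{445}{381} = \frac{183261 + 163489}{\left(-420\right) 73} + 445 \cdot \frac{1}{381} = \frac{346750}{-30660} + \frac{445}{381} = 346750 \left(- \frac{1}{30660}\right) + \frac{445}{381} = - \frac{475}{42} + \frac{445}{381} = - \frac{54095}{5334}$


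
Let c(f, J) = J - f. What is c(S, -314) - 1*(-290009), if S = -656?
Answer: 290351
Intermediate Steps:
c(S, -314) - 1*(-290009) = (-314 - 1*(-656)) - 1*(-290009) = (-314 + 656) + 290009 = 342 + 290009 = 290351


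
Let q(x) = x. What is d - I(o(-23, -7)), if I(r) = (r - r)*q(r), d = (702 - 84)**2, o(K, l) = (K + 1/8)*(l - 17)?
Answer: 381924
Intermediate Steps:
o(K, l) = (-17 + l)*(1/8 + K) (o(K, l) = (K + 1/8)*(-17 + l) = (1/8 + K)*(-17 + l) = (-17 + l)*(1/8 + K))
d = 381924 (d = 618**2 = 381924)
I(r) = 0 (I(r) = (r - r)*r = 0*r = 0)
d - I(o(-23, -7)) = 381924 - 1*0 = 381924 + 0 = 381924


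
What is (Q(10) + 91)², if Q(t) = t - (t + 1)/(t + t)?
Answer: 4036081/400 ≈ 10090.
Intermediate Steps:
Q(t) = t - (1 + t)/(2*t)
(Q(10) + 91)² = ((-½ + 10 - ½/10) + 91)² = ((-½ + 10 - ½*⅒) + 91)² = ((-½ + 10 - 1/20) + 91)² = (189/20 + 91)² = (2009/20)² = 4036081/400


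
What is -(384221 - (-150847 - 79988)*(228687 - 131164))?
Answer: -22512105926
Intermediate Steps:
-(384221 - (-150847 - 79988)*(228687 - 131164)) = -(384221 - (-230835)*97523) = -(384221 - 1*(-22511721705)) = -(384221 + 22511721705) = -1*22512105926 = -22512105926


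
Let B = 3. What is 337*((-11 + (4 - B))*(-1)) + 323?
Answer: 3693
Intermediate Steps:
337*((-11 + (4 - B))*(-1)) + 323 = 337*((-11 + (4 - 1*3))*(-1)) + 323 = 337*((-11 + (4 - 3))*(-1)) + 323 = 337*((-11 + 1)*(-1)) + 323 = 337*(-10*(-1)) + 323 = 337*10 + 323 = 3370 + 323 = 3693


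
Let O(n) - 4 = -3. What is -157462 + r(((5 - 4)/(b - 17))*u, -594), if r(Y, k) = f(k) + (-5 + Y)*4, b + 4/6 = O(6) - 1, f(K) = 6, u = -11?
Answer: -8346096/53 ≈ -1.5747e+5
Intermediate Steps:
O(n) = 1 (O(n) = 4 - 3 = 1)
b = -2/3 (b = -2/3 + (1 - 1) = -2/3 + 0 = -2/3 ≈ -0.66667)
r(Y, k) = -14 + 4*Y (r(Y, k) = 6 + (-5 + Y)*4 = 6 + (-20 + 4*Y) = -14 + 4*Y)
-157462 + r(((5 - 4)/(b - 17))*u, -594) = -157462 + (-14 + 4*(((5 - 4)/(-2/3 - 17))*(-11))) = -157462 + (-14 + 4*((1/(-53/3))*(-11))) = -157462 + (-14 + 4*((1*(-3/53))*(-11))) = -157462 + (-14 + 4*(-3/53*(-11))) = -157462 + (-14 + 4*(33/53)) = -157462 + (-14 + 132/53) = -157462 - 610/53 = -8346096/53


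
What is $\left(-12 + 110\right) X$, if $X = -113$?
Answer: $-11074$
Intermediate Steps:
$\left(-12 + 110\right) X = \left(-12 + 110\right) \left(-113\right) = 98 \left(-113\right) = -11074$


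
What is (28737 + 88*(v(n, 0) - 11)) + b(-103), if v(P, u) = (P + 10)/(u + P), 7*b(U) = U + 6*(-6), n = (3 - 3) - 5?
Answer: 193628/7 ≈ 27661.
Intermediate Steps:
n = -5 (n = 0 - 5 = -5)
b(U) = -36/7 + U/7 (b(U) = (U + 6*(-6))/7 = (U - 36)/7 = (-36 + U)/7 = -36/7 + U/7)
v(P, u) = (10 + P)/(P + u)
(28737 + 88*(v(n, 0) - 11)) + b(-103) = (28737 + 88*((10 - 5)/(-5 + 0) - 11)) + (-36/7 + (⅐)*(-103)) = (28737 + 88*(5/(-5) - 11)) + (-36/7 - 103/7) = (28737 + 88*(-⅕*5 - 11)) - 139/7 = (28737 + 88*(-1 - 11)) - 139/7 = (28737 + 88*(-12)) - 139/7 = (28737 - 1056) - 139/7 = 27681 - 139/7 = 193628/7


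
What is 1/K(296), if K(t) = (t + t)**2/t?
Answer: 1/1184 ≈ 0.00084459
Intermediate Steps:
K(t) = 4*t (K(t) = (2*t)**2/t = (4*t**2)/t = 4*t)
1/K(296) = 1/(4*296) = 1/1184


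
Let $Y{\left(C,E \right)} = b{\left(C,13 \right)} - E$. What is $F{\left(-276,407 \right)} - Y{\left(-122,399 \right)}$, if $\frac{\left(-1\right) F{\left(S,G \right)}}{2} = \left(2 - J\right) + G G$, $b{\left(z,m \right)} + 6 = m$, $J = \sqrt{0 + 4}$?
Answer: $-330906$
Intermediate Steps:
$J = 2$ ($J = \sqrt{4} = 2$)
$b{\left(z,m \right)} = -6 + m$
$F{\left(S,G \right)} = - 2 G^{2}$ ($F{\left(S,G \right)} = - 2 \left(\left(2 - 2\right) + G G\right) = - 2 \left(\left(2 - 2\right) + G^{2}\right) = - 2 \left(0 + G^{2}\right) = - 2 G^{2}$)
$Y{\left(C,E \right)} = 7 - E$ ($Y{\left(C,E \right)} = \left(-6 + 13\right) - E = 7 - E$)
$F{\left(-276,407 \right)} - Y{\left(-122,399 \right)} = - 2 \cdot 407^{2} - \left(7 - 399\right) = \left(-2\right) 165649 - \left(7 - 399\right) = -331298 - -392 = -331298 + 392 = -330906$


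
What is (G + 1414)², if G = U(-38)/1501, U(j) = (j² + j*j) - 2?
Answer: 4516900090000/2253001 ≈ 2.0048e+6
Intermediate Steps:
U(j) = -2 + 2*j² (U(j) = (j² + j²) - 2 = 2*j² - 2 = -2 + 2*j²)
G = 2886/1501 (G = (-2 + 2*(-38)²)/1501 = (-2 + 2*1444)*(1/1501) = (-2 + 2888)*(1/1501) = 2886*(1/1501) = 2886/1501 ≈ 1.9227)
(G + 1414)² = (2886/1501 + 1414)² = (2125300/1501)² = 4516900090000/2253001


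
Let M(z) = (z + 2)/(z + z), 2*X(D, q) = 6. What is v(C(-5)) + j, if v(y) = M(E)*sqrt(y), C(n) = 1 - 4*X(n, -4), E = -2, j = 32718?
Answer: 32718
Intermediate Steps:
X(D, q) = 3 (X(D, q) = (1/2)*6 = 3)
M(z) = (2 + z)/(2*z) (M(z) = (2 + z)/((2*z)) = (2 + z)*(1/(2*z)) = (2 + z)/(2*z))
C(n) = -11 (C(n) = 1 - 4*3 = 1 - 12 = -11)
v(y) = 0 (v(y) = ((1/2)*(2 - 2)/(-2))*sqrt(y) = ((1/2)*(-1/2)*0)*sqrt(y) = 0*sqrt(y) = 0)
v(C(-5)) + j = 0 + 32718 = 32718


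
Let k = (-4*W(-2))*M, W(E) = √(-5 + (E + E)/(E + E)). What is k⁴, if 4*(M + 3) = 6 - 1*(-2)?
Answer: 4096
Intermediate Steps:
W(E) = 2*I (W(E) = √(-5 + (2*E)/((2*E))) = √(-5 + (2*E)*(1/(2*E))) = √(-5 + 1) = √(-4) = 2*I)
M = -1 (M = -3 + (6 - 1*(-2))/4 = -3 + (6 + 2)/4 = -3 + (¼)*8 = -3 + 2 = -1)
k = 8*I (k = -8*I*(-1) = 8*I ≈ 8.0*I)
k⁴ = (8*I)⁴ = 4096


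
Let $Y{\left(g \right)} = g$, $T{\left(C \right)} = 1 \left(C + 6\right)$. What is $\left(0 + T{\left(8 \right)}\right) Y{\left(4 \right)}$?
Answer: $56$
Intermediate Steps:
$T{\left(C \right)} = 6 + C$ ($T{\left(C \right)} = 1 \left(6 + C\right) = 6 + C$)
$\left(0 + T{\left(8 \right)}\right) Y{\left(4 \right)} = \left(0 + \left(6 + 8\right)\right) 4 = \left(0 + 14\right) 4 = 14 \cdot 4 = 56$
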